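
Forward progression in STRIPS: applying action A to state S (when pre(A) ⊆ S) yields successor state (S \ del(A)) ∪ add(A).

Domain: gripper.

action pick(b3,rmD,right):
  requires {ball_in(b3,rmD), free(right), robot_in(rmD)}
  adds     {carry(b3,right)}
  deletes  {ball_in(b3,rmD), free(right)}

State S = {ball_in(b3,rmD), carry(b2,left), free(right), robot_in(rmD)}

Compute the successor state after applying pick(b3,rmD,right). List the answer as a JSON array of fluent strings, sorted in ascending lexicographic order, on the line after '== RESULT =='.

Compute (S \ del) ∪ add:
  pre ⊆ S: {ball_in(b3,rmD), free(right), robot_in(rmD)} ⊆ S  — applicable
  S \ del = {carry(b2,left), robot_in(rmD)}
  ∪ add   = {carry(b2,left), carry(b3,right), robot_in(rmD)}

== RESULT ==
["carry(b2,left)", "carry(b3,right)", "robot_in(rmD)"]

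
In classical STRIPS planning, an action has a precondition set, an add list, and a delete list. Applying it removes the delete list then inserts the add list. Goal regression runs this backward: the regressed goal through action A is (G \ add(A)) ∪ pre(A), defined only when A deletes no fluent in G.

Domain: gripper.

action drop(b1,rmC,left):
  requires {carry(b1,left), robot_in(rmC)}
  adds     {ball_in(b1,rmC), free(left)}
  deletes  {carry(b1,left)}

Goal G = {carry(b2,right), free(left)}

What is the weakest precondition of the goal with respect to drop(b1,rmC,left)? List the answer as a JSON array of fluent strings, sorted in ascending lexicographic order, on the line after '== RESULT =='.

Regress:
  G ∩ del = {}  (empty — regression defined)
  G \ add = {carry(b2,right), free(left)} \ {ball_in(b1,rmC), free(left)} = {carry(b2,right)}
  ∪ pre   = {carry(b2,right)} ∪ {carry(b1,left), robot_in(rmC)}
          = {carry(b1,left), carry(b2,right), robot_in(rmC)}

== RESULT ==
["carry(b1,left)", "carry(b2,right)", "robot_in(rmC)"]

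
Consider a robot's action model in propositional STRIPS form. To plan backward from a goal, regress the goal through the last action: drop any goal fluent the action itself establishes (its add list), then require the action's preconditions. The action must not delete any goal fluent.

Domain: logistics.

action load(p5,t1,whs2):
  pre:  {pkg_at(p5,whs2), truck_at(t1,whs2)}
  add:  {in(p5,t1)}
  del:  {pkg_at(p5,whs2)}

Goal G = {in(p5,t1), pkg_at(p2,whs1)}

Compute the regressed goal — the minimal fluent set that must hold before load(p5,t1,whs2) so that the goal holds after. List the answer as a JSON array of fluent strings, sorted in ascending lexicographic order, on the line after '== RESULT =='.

Compute (G \ add) ∪ pre:
  G ∩ del = {}  (empty — regression defined)
  G \ add = {in(p5,t1), pkg_at(p2,whs1)} \ {in(p5,t1)} = {pkg_at(p2,whs1)}
  ∪ pre   = {pkg_at(p2,whs1)} ∪ {pkg_at(p5,whs2), truck_at(t1,whs2)}
          = {pkg_at(p2,whs1), pkg_at(p5,whs2), truck_at(t1,whs2)}

== RESULT ==
["pkg_at(p2,whs1)", "pkg_at(p5,whs2)", "truck_at(t1,whs2)"]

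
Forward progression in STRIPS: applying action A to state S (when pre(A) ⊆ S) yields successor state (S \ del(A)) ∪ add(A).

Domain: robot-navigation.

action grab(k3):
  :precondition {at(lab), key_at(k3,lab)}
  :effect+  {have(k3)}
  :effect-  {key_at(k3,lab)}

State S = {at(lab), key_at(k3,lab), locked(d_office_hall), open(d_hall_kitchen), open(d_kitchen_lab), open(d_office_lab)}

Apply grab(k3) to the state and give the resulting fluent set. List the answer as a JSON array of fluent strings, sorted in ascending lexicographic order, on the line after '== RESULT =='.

Compute (S \ del) ∪ add:
  pre ⊆ S: {at(lab), key_at(k3,lab)} ⊆ S  — applicable
  S \ del = {at(lab), locked(d_office_hall), open(d_hall_kitchen), open(d_kitchen_lab), open(d_office_lab)}
  ∪ add   = {at(lab), have(k3), locked(d_office_hall), open(d_hall_kitchen), open(d_kitchen_lab), open(d_office_lab)}

== RESULT ==
["at(lab)", "have(k3)", "locked(d_office_hall)", "open(d_hall_kitchen)", "open(d_kitchen_lab)", "open(d_office_lab)"]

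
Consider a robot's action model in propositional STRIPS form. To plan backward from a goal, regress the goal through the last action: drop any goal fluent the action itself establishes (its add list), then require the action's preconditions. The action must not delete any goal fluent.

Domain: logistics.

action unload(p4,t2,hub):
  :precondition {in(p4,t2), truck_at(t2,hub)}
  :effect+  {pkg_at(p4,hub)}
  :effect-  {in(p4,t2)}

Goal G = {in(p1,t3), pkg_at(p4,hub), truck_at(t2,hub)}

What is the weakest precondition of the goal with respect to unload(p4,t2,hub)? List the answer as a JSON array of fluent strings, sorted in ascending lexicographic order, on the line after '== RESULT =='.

Regress:
  G ∩ del = {}  (empty — regression defined)
  G \ add = {in(p1,t3), pkg_at(p4,hub), truck_at(t2,hub)} \ {pkg_at(p4,hub)} = {in(p1,t3), truck_at(t2,hub)}
  ∪ pre   = {in(p1,t3), truck_at(t2,hub)} ∪ {in(p4,t2), truck_at(t2,hub)}
          = {in(p1,t3), in(p4,t2), truck_at(t2,hub)}

== RESULT ==
["in(p1,t3)", "in(p4,t2)", "truck_at(t2,hub)"]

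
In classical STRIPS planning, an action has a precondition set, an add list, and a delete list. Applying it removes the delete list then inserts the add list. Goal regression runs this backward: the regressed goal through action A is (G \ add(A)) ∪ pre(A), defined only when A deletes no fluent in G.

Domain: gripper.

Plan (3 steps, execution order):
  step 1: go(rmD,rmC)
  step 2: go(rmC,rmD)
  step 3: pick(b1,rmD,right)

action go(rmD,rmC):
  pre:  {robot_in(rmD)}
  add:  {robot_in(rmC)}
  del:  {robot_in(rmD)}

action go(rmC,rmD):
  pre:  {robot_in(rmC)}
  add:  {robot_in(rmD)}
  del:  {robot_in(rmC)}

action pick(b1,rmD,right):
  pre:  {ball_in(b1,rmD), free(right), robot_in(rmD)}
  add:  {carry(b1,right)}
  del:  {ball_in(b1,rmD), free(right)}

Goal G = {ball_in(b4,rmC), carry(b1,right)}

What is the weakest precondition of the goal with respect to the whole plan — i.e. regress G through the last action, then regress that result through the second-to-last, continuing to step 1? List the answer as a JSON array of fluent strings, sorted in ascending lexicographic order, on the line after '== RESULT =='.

Regress step by step:
  through step 3 (pick(b1,rmD,right)): drop {carry(b1,right)}, keep {ball_in(b4,rmC)}, require {ball_in(b1,rmD), free(right), robot_in(rmD)}
    → {ball_in(b1,rmD), ball_in(b4,rmC), free(right), robot_in(rmD)}
  through step 2 (go(rmC,rmD)): drop {robot_in(rmD)}, keep {ball_in(b1,rmD), ball_in(b4,rmC), free(right)}, require {robot_in(rmC)}
    → {ball_in(b1,rmD), ball_in(b4,rmC), free(right), robot_in(rmC)}
  through step 1 (go(rmD,rmC)): drop {robot_in(rmC)}, keep {ball_in(b1,rmD), ball_in(b4,rmC), free(right)}, require {robot_in(rmD)}
    → {ball_in(b1,rmD), ball_in(b4,rmC), free(right), robot_in(rmD)}

== RESULT ==
["ball_in(b1,rmD)", "ball_in(b4,rmC)", "free(right)", "robot_in(rmD)"]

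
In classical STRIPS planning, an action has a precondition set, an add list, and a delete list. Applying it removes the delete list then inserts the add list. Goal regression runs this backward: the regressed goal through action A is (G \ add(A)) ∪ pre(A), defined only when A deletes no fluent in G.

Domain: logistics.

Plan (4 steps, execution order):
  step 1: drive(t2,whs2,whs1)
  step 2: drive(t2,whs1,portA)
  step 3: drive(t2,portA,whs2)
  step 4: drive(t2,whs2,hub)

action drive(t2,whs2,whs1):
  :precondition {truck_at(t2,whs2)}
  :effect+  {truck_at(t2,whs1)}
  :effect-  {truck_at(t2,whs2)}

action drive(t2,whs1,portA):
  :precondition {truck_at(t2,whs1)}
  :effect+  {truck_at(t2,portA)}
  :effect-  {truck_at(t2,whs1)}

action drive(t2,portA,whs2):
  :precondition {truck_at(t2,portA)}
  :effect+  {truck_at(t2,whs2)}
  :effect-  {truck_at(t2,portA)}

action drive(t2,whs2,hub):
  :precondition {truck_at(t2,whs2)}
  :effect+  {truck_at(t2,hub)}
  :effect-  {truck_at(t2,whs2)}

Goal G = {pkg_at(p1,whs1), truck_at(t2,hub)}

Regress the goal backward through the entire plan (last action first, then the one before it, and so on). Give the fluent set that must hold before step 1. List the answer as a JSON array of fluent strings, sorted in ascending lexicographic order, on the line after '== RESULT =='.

Work backward from the goal:
  through step 4 (drive(t2,whs2,hub)): drop {truck_at(t2,hub)}, keep {pkg_at(p1,whs1)}, require {truck_at(t2,whs2)}
    → {pkg_at(p1,whs1), truck_at(t2,whs2)}
  through step 3 (drive(t2,portA,whs2)): drop {truck_at(t2,whs2)}, keep {pkg_at(p1,whs1)}, require {truck_at(t2,portA)}
    → {pkg_at(p1,whs1), truck_at(t2,portA)}
  through step 2 (drive(t2,whs1,portA)): drop {truck_at(t2,portA)}, keep {pkg_at(p1,whs1)}, require {truck_at(t2,whs1)}
    → {pkg_at(p1,whs1), truck_at(t2,whs1)}
  through step 1 (drive(t2,whs2,whs1)): drop {truck_at(t2,whs1)}, keep {pkg_at(p1,whs1)}, require {truck_at(t2,whs2)}
    → {pkg_at(p1,whs1), truck_at(t2,whs2)}

== RESULT ==
["pkg_at(p1,whs1)", "truck_at(t2,whs2)"]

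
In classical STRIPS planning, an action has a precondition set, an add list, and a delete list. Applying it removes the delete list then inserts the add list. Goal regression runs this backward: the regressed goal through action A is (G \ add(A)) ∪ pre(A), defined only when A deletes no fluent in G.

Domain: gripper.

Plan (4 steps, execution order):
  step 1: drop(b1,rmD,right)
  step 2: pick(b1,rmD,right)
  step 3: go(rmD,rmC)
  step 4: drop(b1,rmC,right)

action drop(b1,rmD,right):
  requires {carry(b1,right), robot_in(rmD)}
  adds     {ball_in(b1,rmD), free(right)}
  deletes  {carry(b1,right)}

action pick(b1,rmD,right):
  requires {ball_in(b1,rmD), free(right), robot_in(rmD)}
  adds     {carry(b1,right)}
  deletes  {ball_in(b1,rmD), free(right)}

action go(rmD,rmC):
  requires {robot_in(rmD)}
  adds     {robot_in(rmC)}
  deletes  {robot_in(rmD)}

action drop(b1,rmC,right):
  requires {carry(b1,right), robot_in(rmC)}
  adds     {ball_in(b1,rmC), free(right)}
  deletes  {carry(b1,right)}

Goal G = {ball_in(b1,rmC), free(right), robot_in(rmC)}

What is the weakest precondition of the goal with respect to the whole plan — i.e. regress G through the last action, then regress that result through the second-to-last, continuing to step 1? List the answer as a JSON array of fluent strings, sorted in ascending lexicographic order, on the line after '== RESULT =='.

Work backward from the goal:
  through step 4 (drop(b1,rmC,right)): drop {ball_in(b1,rmC), free(right)}, keep {robot_in(rmC)}, require {carry(b1,right), robot_in(rmC)}
    → {carry(b1,right), robot_in(rmC)}
  through step 3 (go(rmD,rmC)): drop {robot_in(rmC)}, keep {carry(b1,right)}, require {robot_in(rmD)}
    → {carry(b1,right), robot_in(rmD)}
  through step 2 (pick(b1,rmD,right)): drop {carry(b1,right)}, keep {robot_in(rmD)}, require {ball_in(b1,rmD), free(right), robot_in(rmD)}
    → {ball_in(b1,rmD), free(right), robot_in(rmD)}
  through step 1 (drop(b1,rmD,right)): drop {ball_in(b1,rmD), free(right)}, keep {robot_in(rmD)}, require {carry(b1,right), robot_in(rmD)}
    → {carry(b1,right), robot_in(rmD)}

== RESULT ==
["carry(b1,right)", "robot_in(rmD)"]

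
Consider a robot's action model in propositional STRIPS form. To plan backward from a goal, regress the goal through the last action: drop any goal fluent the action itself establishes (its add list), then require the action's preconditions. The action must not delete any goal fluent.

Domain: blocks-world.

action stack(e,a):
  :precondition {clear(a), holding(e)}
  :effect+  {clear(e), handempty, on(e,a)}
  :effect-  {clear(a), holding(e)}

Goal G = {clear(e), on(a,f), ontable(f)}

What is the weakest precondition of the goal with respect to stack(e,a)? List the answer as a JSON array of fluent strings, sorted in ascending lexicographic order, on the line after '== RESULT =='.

Compute (G \ add) ∪ pre:
  G ∩ del = {}  (empty — regression defined)
  G \ add = {clear(e), on(a,f), ontable(f)} \ {clear(e), handempty, on(e,a)} = {on(a,f), ontable(f)}
  ∪ pre   = {on(a,f), ontable(f)} ∪ {clear(a), holding(e)}
          = {clear(a), holding(e), on(a,f), ontable(f)}

== RESULT ==
["clear(a)", "holding(e)", "on(a,f)", "ontable(f)"]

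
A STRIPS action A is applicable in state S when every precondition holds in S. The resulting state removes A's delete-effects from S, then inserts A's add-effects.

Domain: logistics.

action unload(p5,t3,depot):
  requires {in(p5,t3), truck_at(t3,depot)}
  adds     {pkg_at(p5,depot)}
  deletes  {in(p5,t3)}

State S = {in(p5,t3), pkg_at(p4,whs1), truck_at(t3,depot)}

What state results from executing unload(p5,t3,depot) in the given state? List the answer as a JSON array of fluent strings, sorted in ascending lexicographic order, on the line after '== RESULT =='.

Compute (S \ del) ∪ add:
  pre ⊆ S: {in(p5,t3), truck_at(t3,depot)} ⊆ S  — applicable
  S \ del = {pkg_at(p4,whs1), truck_at(t3,depot)}
  ∪ add   = {pkg_at(p4,whs1), pkg_at(p5,depot), truck_at(t3,depot)}

== RESULT ==
["pkg_at(p4,whs1)", "pkg_at(p5,depot)", "truck_at(t3,depot)"]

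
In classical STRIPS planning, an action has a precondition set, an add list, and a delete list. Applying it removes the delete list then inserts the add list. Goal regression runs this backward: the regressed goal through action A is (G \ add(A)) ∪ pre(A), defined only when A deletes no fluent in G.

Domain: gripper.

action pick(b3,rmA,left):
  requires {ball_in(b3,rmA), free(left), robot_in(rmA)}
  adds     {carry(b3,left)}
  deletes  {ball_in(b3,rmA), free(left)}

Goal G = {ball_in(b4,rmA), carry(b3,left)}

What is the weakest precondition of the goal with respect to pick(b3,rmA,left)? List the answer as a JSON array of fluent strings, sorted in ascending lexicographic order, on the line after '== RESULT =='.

Regress:
  G ∩ del = {}  (empty — regression defined)
  G \ add = {ball_in(b4,rmA), carry(b3,left)} \ {carry(b3,left)} = {ball_in(b4,rmA)}
  ∪ pre   = {ball_in(b4,rmA)} ∪ {ball_in(b3,rmA), free(left), robot_in(rmA)}
          = {ball_in(b3,rmA), ball_in(b4,rmA), free(left), robot_in(rmA)}

== RESULT ==
["ball_in(b3,rmA)", "ball_in(b4,rmA)", "free(left)", "robot_in(rmA)"]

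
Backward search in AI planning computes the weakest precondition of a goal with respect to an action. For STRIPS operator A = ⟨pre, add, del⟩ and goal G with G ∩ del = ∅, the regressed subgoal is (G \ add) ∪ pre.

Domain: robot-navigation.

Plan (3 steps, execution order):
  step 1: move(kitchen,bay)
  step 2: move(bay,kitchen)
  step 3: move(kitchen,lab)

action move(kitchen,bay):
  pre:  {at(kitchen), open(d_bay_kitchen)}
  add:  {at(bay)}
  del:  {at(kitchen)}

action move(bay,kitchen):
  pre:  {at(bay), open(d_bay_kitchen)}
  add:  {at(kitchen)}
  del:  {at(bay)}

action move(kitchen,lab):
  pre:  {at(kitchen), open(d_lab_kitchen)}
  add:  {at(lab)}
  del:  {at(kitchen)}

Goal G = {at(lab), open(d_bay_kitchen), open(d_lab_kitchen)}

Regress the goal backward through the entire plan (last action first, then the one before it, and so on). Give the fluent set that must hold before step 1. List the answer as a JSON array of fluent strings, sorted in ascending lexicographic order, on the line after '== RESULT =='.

Regress step by step:
  through step 3 (move(kitchen,lab)): drop {at(lab)}, keep {open(d_bay_kitchen), open(d_lab_kitchen)}, require {at(kitchen), open(d_lab_kitchen)}
    → {at(kitchen), open(d_bay_kitchen), open(d_lab_kitchen)}
  through step 2 (move(bay,kitchen)): drop {at(kitchen)}, keep {open(d_bay_kitchen), open(d_lab_kitchen)}, require {at(bay), open(d_bay_kitchen)}
    → {at(bay), open(d_bay_kitchen), open(d_lab_kitchen)}
  through step 1 (move(kitchen,bay)): drop {at(bay)}, keep {open(d_bay_kitchen), open(d_lab_kitchen)}, require {at(kitchen), open(d_bay_kitchen)}
    → {at(kitchen), open(d_bay_kitchen), open(d_lab_kitchen)}

== RESULT ==
["at(kitchen)", "open(d_bay_kitchen)", "open(d_lab_kitchen)"]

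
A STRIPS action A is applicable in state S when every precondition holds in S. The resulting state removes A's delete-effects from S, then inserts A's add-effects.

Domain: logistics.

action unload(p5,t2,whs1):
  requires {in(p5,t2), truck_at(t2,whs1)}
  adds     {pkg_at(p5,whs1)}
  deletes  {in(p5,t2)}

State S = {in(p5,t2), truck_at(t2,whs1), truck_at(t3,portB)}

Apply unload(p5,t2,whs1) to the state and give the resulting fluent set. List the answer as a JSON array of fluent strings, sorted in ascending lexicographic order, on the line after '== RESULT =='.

Compute (S \ del) ∪ add:
  pre ⊆ S: {in(p5,t2), truck_at(t2,whs1)} ⊆ S  — applicable
  S \ del = {truck_at(t2,whs1), truck_at(t3,portB)}
  ∪ add   = {pkg_at(p5,whs1), truck_at(t2,whs1), truck_at(t3,portB)}

== RESULT ==
["pkg_at(p5,whs1)", "truck_at(t2,whs1)", "truck_at(t3,portB)"]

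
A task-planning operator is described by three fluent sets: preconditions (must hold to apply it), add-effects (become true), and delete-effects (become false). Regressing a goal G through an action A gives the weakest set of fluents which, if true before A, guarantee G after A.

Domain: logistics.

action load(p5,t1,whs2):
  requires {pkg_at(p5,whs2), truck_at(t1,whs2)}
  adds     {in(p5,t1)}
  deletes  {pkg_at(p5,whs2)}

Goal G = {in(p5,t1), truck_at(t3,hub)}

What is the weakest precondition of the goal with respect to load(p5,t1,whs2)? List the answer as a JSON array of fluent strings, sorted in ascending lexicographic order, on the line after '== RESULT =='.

Compute (G \ add) ∪ pre:
  G ∩ del = {}  (empty — regression defined)
  G \ add = {in(p5,t1), truck_at(t3,hub)} \ {in(p5,t1)} = {truck_at(t3,hub)}
  ∪ pre   = {truck_at(t3,hub)} ∪ {pkg_at(p5,whs2), truck_at(t1,whs2)}
          = {pkg_at(p5,whs2), truck_at(t1,whs2), truck_at(t3,hub)}

== RESULT ==
["pkg_at(p5,whs2)", "truck_at(t1,whs2)", "truck_at(t3,hub)"]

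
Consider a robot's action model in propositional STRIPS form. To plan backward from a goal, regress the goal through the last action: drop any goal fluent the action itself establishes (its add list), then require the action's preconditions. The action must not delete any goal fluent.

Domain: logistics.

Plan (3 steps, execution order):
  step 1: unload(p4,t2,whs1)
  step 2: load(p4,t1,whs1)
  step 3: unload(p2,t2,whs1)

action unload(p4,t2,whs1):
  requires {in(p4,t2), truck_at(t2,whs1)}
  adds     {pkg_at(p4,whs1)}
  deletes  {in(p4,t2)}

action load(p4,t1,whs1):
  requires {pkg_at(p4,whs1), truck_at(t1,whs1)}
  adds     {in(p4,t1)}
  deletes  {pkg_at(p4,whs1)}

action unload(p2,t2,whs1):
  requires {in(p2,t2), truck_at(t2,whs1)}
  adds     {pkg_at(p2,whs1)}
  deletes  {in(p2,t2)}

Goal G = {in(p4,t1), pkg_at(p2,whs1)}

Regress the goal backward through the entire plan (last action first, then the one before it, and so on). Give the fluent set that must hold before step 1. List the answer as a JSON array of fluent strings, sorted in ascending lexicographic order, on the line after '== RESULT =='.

Regress step by step:
  through step 3 (unload(p2,t2,whs1)): drop {pkg_at(p2,whs1)}, keep {in(p4,t1)}, require {in(p2,t2), truck_at(t2,whs1)}
    → {in(p2,t2), in(p4,t1), truck_at(t2,whs1)}
  through step 2 (load(p4,t1,whs1)): drop {in(p4,t1)}, keep {in(p2,t2), truck_at(t2,whs1)}, require {pkg_at(p4,whs1), truck_at(t1,whs1)}
    → {in(p2,t2), pkg_at(p4,whs1), truck_at(t1,whs1), truck_at(t2,whs1)}
  through step 1 (unload(p4,t2,whs1)): drop {pkg_at(p4,whs1)}, keep {in(p2,t2), truck_at(t1,whs1), truck_at(t2,whs1)}, require {in(p4,t2), truck_at(t2,whs1)}
    → {in(p2,t2), in(p4,t2), truck_at(t1,whs1), truck_at(t2,whs1)}

== RESULT ==
["in(p2,t2)", "in(p4,t2)", "truck_at(t1,whs1)", "truck_at(t2,whs1)"]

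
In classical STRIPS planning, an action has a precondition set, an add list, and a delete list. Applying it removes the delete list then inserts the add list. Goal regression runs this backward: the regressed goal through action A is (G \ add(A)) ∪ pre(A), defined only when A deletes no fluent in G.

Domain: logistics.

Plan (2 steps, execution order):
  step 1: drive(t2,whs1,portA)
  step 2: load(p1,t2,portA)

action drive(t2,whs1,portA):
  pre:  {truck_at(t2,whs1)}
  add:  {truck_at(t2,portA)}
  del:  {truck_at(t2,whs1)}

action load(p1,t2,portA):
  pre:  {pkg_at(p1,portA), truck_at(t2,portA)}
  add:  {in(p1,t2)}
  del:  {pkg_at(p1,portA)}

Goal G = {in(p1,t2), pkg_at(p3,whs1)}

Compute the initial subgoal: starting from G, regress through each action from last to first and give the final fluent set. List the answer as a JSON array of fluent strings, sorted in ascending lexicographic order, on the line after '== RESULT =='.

Work backward from the goal:
  through step 2 (load(p1,t2,portA)): drop {in(p1,t2)}, keep {pkg_at(p3,whs1)}, require {pkg_at(p1,portA), truck_at(t2,portA)}
    → {pkg_at(p1,portA), pkg_at(p3,whs1), truck_at(t2,portA)}
  through step 1 (drive(t2,whs1,portA)): drop {truck_at(t2,portA)}, keep {pkg_at(p1,portA), pkg_at(p3,whs1)}, require {truck_at(t2,whs1)}
    → {pkg_at(p1,portA), pkg_at(p3,whs1), truck_at(t2,whs1)}

== RESULT ==
["pkg_at(p1,portA)", "pkg_at(p3,whs1)", "truck_at(t2,whs1)"]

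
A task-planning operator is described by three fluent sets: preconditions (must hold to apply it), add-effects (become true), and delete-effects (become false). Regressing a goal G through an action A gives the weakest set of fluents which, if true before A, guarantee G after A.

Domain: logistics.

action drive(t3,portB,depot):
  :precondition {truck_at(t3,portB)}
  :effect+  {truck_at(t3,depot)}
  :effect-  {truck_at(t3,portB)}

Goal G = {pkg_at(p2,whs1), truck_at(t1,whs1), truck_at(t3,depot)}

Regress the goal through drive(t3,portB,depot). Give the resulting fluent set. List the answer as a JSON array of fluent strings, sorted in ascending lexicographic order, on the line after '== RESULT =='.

Compute (G \ add) ∪ pre:
  G ∩ del = {}  (empty — regression defined)
  G \ add = {pkg_at(p2,whs1), truck_at(t1,whs1), truck_at(t3,depot)} \ {truck_at(t3,depot)} = {pkg_at(p2,whs1), truck_at(t1,whs1)}
  ∪ pre   = {pkg_at(p2,whs1), truck_at(t1,whs1)} ∪ {truck_at(t3,portB)}
          = {pkg_at(p2,whs1), truck_at(t1,whs1), truck_at(t3,portB)}

== RESULT ==
["pkg_at(p2,whs1)", "truck_at(t1,whs1)", "truck_at(t3,portB)"]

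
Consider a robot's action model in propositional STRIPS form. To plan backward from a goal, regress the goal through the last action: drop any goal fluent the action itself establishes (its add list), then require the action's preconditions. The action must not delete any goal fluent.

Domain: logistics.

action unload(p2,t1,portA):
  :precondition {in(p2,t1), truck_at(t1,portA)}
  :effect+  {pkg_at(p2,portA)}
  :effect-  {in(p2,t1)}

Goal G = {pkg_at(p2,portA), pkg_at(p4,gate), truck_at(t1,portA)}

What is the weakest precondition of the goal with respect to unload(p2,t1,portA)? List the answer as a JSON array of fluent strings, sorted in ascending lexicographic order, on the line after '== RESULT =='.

Regress:
  G ∩ del = {}  (empty — regression defined)
  G \ add = {pkg_at(p2,portA), pkg_at(p4,gate), truck_at(t1,portA)} \ {pkg_at(p2,portA)} = {pkg_at(p4,gate), truck_at(t1,portA)}
  ∪ pre   = {pkg_at(p4,gate), truck_at(t1,portA)} ∪ {in(p2,t1), truck_at(t1,portA)}
          = {in(p2,t1), pkg_at(p4,gate), truck_at(t1,portA)}

== RESULT ==
["in(p2,t1)", "pkg_at(p4,gate)", "truck_at(t1,portA)"]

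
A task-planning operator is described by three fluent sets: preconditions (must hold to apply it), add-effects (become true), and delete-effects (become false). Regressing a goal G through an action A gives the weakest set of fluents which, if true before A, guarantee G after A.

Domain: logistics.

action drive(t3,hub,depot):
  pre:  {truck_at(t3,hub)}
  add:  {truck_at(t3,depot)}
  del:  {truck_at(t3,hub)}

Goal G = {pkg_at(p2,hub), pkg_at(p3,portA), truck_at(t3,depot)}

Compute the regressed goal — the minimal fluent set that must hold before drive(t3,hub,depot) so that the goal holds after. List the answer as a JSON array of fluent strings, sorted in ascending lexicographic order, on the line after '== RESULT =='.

Compute (G \ add) ∪ pre:
  G ∩ del = {}  (empty — regression defined)
  G \ add = {pkg_at(p2,hub), pkg_at(p3,portA), truck_at(t3,depot)} \ {truck_at(t3,depot)} = {pkg_at(p2,hub), pkg_at(p3,portA)}
  ∪ pre   = {pkg_at(p2,hub), pkg_at(p3,portA)} ∪ {truck_at(t3,hub)}
          = {pkg_at(p2,hub), pkg_at(p3,portA), truck_at(t3,hub)}

== RESULT ==
["pkg_at(p2,hub)", "pkg_at(p3,portA)", "truck_at(t3,hub)"]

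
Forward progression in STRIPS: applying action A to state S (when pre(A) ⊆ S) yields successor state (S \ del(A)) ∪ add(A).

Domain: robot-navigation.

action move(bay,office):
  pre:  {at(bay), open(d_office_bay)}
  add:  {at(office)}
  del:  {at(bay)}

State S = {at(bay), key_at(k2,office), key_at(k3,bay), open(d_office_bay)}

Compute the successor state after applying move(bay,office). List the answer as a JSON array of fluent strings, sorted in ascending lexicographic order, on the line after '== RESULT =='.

Progress:
  pre ⊆ S: {at(bay), open(d_office_bay)} ⊆ S  — applicable
  S \ del = {key_at(k2,office), key_at(k3,bay), open(d_office_bay)}
  ∪ add   = {at(office), key_at(k2,office), key_at(k3,bay), open(d_office_bay)}

== RESULT ==
["at(office)", "key_at(k2,office)", "key_at(k3,bay)", "open(d_office_bay)"]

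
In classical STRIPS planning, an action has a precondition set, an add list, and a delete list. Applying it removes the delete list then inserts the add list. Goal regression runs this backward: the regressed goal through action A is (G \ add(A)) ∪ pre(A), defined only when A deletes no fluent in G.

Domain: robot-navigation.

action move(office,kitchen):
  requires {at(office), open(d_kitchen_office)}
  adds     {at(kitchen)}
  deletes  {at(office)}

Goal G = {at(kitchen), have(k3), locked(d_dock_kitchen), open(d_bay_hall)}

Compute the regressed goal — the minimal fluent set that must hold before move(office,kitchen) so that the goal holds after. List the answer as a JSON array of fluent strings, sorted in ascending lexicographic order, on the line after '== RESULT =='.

Regress:
  G ∩ del = {}  (empty — regression defined)
  G \ add = {at(kitchen), have(k3), locked(d_dock_kitchen), open(d_bay_hall)} \ {at(kitchen)} = {have(k3), locked(d_dock_kitchen), open(d_bay_hall)}
  ∪ pre   = {have(k3), locked(d_dock_kitchen), open(d_bay_hall)} ∪ {at(office), open(d_kitchen_office)}
          = {at(office), have(k3), locked(d_dock_kitchen), open(d_bay_hall), open(d_kitchen_office)}

== RESULT ==
["at(office)", "have(k3)", "locked(d_dock_kitchen)", "open(d_bay_hall)", "open(d_kitchen_office)"]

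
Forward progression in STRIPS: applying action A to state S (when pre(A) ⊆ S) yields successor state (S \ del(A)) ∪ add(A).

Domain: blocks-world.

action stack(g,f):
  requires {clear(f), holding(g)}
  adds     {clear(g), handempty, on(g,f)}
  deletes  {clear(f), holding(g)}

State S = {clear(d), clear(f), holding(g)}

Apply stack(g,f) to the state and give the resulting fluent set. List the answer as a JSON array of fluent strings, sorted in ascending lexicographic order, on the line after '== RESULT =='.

Progress:
  pre ⊆ S: {clear(f), holding(g)} ⊆ S  — applicable
  S \ del = {clear(d)}
  ∪ add   = {clear(d), clear(g), handempty, on(g,f)}

== RESULT ==
["clear(d)", "clear(g)", "handempty", "on(g,f)"]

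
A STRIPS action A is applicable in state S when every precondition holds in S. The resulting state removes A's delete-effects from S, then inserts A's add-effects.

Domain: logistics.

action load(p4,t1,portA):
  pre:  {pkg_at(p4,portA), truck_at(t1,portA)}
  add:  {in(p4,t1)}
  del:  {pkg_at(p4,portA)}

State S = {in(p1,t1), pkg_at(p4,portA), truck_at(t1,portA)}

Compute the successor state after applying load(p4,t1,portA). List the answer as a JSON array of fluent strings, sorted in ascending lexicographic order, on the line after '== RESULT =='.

Compute (S \ del) ∪ add:
  pre ⊆ S: {pkg_at(p4,portA), truck_at(t1,portA)} ⊆ S  — applicable
  S \ del = {in(p1,t1), truck_at(t1,portA)}
  ∪ add   = {in(p1,t1), in(p4,t1), truck_at(t1,portA)}

== RESULT ==
["in(p1,t1)", "in(p4,t1)", "truck_at(t1,portA)"]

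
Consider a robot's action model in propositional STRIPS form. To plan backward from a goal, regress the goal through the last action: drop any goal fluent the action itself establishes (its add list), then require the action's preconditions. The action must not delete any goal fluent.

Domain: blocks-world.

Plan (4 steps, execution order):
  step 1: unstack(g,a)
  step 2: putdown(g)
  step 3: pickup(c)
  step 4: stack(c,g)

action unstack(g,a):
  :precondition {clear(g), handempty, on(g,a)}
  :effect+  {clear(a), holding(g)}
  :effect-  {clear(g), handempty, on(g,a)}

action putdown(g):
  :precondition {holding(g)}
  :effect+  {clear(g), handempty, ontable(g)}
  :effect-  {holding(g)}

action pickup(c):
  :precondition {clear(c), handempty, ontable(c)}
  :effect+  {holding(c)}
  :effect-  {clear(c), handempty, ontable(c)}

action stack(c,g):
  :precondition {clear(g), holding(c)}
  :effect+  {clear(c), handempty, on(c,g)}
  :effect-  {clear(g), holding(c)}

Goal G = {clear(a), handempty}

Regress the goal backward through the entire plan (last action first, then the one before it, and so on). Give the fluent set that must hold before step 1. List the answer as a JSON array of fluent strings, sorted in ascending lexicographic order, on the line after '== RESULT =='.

Work backward from the goal:
  through step 4 (stack(c,g)): drop {handempty}, keep {clear(a)}, require {clear(g), holding(c)}
    → {clear(a), clear(g), holding(c)}
  through step 3 (pickup(c)): drop {holding(c)}, keep {clear(a), clear(g)}, require {clear(c), handempty, ontable(c)}
    → {clear(a), clear(c), clear(g), handempty, ontable(c)}
  through step 2 (putdown(g)): drop {clear(g), handempty}, keep {clear(a), clear(c), ontable(c)}, require {holding(g)}
    → {clear(a), clear(c), holding(g), ontable(c)}
  through step 1 (unstack(g,a)): drop {clear(a), holding(g)}, keep {clear(c), ontable(c)}, require {clear(g), handempty, on(g,a)}
    → {clear(c), clear(g), handempty, on(g,a), ontable(c)}

== RESULT ==
["clear(c)", "clear(g)", "handempty", "on(g,a)", "ontable(c)"]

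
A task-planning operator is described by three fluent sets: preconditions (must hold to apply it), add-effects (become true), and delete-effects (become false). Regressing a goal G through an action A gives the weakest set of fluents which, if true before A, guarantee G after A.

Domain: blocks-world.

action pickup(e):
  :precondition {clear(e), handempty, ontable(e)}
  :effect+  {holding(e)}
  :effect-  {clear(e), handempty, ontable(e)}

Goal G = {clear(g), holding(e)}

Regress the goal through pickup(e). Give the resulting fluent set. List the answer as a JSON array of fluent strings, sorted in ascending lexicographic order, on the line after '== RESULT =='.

Regress:
  G ∩ del = {}  (empty — regression defined)
  G \ add = {clear(g), holding(e)} \ {holding(e)} = {clear(g)}
  ∪ pre   = {clear(g)} ∪ {clear(e), handempty, ontable(e)}
          = {clear(e), clear(g), handempty, ontable(e)}

== RESULT ==
["clear(e)", "clear(g)", "handempty", "ontable(e)"]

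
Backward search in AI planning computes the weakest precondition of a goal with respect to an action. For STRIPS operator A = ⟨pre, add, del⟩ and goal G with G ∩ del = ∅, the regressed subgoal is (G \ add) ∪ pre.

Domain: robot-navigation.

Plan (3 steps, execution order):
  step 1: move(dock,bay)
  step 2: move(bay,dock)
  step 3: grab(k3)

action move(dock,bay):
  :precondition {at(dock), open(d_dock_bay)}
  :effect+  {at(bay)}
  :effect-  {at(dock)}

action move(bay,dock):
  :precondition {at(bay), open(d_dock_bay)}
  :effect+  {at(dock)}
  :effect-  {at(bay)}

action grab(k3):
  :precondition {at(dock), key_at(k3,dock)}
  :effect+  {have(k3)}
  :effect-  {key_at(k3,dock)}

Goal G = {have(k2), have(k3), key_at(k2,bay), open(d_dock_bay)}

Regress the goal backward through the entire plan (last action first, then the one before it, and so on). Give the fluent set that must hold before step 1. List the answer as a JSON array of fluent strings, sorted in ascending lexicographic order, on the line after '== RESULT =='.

Regress step by step:
  through step 3 (grab(k3)): drop {have(k3)}, keep {have(k2), key_at(k2,bay), open(d_dock_bay)}, require {at(dock), key_at(k3,dock)}
    → {at(dock), have(k2), key_at(k2,bay), key_at(k3,dock), open(d_dock_bay)}
  through step 2 (move(bay,dock)): drop {at(dock)}, keep {have(k2), key_at(k2,bay), key_at(k3,dock), open(d_dock_bay)}, require {at(bay), open(d_dock_bay)}
    → {at(bay), have(k2), key_at(k2,bay), key_at(k3,dock), open(d_dock_bay)}
  through step 1 (move(dock,bay)): drop {at(bay)}, keep {have(k2), key_at(k2,bay), key_at(k3,dock), open(d_dock_bay)}, require {at(dock), open(d_dock_bay)}
    → {at(dock), have(k2), key_at(k2,bay), key_at(k3,dock), open(d_dock_bay)}

== RESULT ==
["at(dock)", "have(k2)", "key_at(k2,bay)", "key_at(k3,dock)", "open(d_dock_bay)"]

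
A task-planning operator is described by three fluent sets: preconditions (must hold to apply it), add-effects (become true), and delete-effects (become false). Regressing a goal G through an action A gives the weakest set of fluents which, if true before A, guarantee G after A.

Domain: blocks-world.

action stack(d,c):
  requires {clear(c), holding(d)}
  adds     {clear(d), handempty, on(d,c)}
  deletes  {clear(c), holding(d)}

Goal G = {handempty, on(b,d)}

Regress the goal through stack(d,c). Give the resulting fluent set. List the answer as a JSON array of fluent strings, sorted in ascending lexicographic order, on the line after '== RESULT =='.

Regress:
  G ∩ del = {}  (empty — regression defined)
  G \ add = {handempty, on(b,d)} \ {clear(d), handempty, on(d,c)} = {on(b,d)}
  ∪ pre   = {on(b,d)} ∪ {clear(c), holding(d)}
          = {clear(c), holding(d), on(b,d)}

== RESULT ==
["clear(c)", "holding(d)", "on(b,d)"]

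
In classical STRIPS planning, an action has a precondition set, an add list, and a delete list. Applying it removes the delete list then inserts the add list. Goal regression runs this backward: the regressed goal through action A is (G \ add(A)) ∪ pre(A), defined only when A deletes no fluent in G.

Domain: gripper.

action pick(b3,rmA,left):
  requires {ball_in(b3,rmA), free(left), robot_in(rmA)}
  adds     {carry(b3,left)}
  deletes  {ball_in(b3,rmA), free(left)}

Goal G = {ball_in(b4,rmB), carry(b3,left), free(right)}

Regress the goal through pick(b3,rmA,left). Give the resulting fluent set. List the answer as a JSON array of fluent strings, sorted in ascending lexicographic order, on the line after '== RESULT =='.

Regress:
  G ∩ del = {}  (empty — regression defined)
  G \ add = {ball_in(b4,rmB), carry(b3,left), free(right)} \ {carry(b3,left)} = {ball_in(b4,rmB), free(right)}
  ∪ pre   = {ball_in(b4,rmB), free(right)} ∪ {ball_in(b3,rmA), free(left), robot_in(rmA)}
          = {ball_in(b3,rmA), ball_in(b4,rmB), free(left), free(right), robot_in(rmA)}

== RESULT ==
["ball_in(b3,rmA)", "ball_in(b4,rmB)", "free(left)", "free(right)", "robot_in(rmA)"]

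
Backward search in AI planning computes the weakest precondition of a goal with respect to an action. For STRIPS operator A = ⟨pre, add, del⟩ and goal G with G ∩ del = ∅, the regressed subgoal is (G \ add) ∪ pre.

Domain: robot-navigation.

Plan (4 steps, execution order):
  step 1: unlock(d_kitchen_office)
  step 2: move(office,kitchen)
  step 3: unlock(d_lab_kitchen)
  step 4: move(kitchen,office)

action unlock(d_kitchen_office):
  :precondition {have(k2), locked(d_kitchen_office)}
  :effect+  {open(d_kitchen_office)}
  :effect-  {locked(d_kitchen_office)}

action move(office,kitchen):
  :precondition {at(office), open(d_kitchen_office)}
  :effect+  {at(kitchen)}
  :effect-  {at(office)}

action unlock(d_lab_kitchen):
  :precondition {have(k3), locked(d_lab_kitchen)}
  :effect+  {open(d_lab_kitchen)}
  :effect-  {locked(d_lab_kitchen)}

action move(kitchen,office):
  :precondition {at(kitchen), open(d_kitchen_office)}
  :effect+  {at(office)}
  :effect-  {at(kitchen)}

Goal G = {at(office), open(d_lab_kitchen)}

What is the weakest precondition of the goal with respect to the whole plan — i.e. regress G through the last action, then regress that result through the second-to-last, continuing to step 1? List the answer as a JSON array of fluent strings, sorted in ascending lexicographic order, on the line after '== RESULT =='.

Work backward from the goal:
  through step 4 (move(kitchen,office)): drop {at(office)}, keep {open(d_lab_kitchen)}, require {at(kitchen), open(d_kitchen_office)}
    → {at(kitchen), open(d_kitchen_office), open(d_lab_kitchen)}
  through step 3 (unlock(d_lab_kitchen)): drop {open(d_lab_kitchen)}, keep {at(kitchen), open(d_kitchen_office)}, require {have(k3), locked(d_lab_kitchen)}
    → {at(kitchen), have(k3), locked(d_lab_kitchen), open(d_kitchen_office)}
  through step 2 (move(office,kitchen)): drop {at(kitchen)}, keep {have(k3), locked(d_lab_kitchen), open(d_kitchen_office)}, require {at(office), open(d_kitchen_office)}
    → {at(office), have(k3), locked(d_lab_kitchen), open(d_kitchen_office)}
  through step 1 (unlock(d_kitchen_office)): drop {open(d_kitchen_office)}, keep {at(office), have(k3), locked(d_lab_kitchen)}, require {have(k2), locked(d_kitchen_office)}
    → {at(office), have(k2), have(k3), locked(d_kitchen_office), locked(d_lab_kitchen)}

== RESULT ==
["at(office)", "have(k2)", "have(k3)", "locked(d_kitchen_office)", "locked(d_lab_kitchen)"]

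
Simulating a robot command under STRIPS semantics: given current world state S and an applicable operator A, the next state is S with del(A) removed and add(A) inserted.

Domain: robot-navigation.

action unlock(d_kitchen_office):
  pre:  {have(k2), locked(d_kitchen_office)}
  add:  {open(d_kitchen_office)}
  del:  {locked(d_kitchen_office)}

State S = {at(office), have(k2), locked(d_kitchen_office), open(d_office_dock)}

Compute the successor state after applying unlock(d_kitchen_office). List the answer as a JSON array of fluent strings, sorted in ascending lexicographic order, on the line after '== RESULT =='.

Progress:
  pre ⊆ S: {have(k2), locked(d_kitchen_office)} ⊆ S  — applicable
  S \ del = {at(office), have(k2), open(d_office_dock)}
  ∪ add   = {at(office), have(k2), open(d_kitchen_office), open(d_office_dock)}

== RESULT ==
["at(office)", "have(k2)", "open(d_kitchen_office)", "open(d_office_dock)"]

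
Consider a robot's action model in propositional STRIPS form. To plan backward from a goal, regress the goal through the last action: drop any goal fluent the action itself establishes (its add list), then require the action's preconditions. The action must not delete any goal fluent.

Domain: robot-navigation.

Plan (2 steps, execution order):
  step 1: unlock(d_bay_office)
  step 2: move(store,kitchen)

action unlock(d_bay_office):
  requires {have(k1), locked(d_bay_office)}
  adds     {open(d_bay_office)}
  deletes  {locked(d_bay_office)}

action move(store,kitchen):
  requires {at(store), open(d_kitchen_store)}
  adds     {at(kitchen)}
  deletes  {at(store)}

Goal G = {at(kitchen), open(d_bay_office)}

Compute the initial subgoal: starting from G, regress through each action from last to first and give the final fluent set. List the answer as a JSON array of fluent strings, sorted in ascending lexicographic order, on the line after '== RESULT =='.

Regress step by step:
  through step 2 (move(store,kitchen)): drop {at(kitchen)}, keep {open(d_bay_office)}, require {at(store), open(d_kitchen_store)}
    → {at(store), open(d_bay_office), open(d_kitchen_store)}
  through step 1 (unlock(d_bay_office)): drop {open(d_bay_office)}, keep {at(store), open(d_kitchen_store)}, require {have(k1), locked(d_bay_office)}
    → {at(store), have(k1), locked(d_bay_office), open(d_kitchen_store)}

== RESULT ==
["at(store)", "have(k1)", "locked(d_bay_office)", "open(d_kitchen_store)"]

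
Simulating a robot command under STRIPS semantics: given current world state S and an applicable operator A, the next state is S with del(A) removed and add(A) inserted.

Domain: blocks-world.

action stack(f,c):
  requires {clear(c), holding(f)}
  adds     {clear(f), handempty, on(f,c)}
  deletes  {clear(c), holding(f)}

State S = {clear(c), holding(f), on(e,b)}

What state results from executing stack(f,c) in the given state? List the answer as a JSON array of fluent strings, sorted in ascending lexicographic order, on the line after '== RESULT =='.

Progress:
  pre ⊆ S: {clear(c), holding(f)} ⊆ S  — applicable
  S \ del = {on(e,b)}
  ∪ add   = {clear(f), handempty, on(e,b), on(f,c)}

== RESULT ==
["clear(f)", "handempty", "on(e,b)", "on(f,c)"]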